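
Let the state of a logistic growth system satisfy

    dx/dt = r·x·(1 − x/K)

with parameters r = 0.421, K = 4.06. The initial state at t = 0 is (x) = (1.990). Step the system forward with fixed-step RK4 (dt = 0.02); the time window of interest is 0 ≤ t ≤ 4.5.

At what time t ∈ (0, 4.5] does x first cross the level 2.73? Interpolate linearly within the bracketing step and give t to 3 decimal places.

t = 1.802

t=0.000: state=(1.990)
step 1 (dt=0.02): k1=(0.427), k2=(0.427), k3=(0.427), k4=(0.427); state += dt/6·(k1+2k2+2k3+k4)
t=0.020: state=(1.999)
t=0.040: state=(2.007)
t=0.060: state=(2.016)
continuing one RK4 step at a time; state shown every 10 steps (Δt=0.2):
t=0.200: state=(2.075)
t=0.400: state=(2.161)
t=0.600: state=(2.246)
t=0.800: state=(2.330)
t=1.000: state=(2.413)
t=1.200: state=(2.494)
t=1.400: state=(2.575)
t=1.600: state=(2.653)
t=1.800: state=(2.729)
next step: t=1.820: state=(2.737) — x has crossed 2.73
linear interpolation between t=1.800 (2.72934) and t=1.820 (2.73686) → t≈1.802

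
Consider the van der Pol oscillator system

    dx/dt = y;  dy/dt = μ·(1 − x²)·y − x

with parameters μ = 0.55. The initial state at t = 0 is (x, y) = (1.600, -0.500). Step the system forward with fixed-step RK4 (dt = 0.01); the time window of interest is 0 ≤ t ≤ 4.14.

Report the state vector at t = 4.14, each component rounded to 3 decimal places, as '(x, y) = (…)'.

(x, y) = (-0.700, 1.563)

t=0.000: state=(1.600, -0.500)
step 1 (dt=0.01): k1=(-0.500, -1.171), k2=(-0.506, -1.166), k3=(-0.506, -1.166), k4=(-0.512, -1.160); state += dt/6·(k1+2k2+2k3+k4)
t=0.010: state=(1.595, -0.512)
t=0.020: state=(1.590, -0.523)
t=0.030: state=(1.584, -0.535)
continuing one RK4 step at a time; state shown every 20 steps (Δt=0.2):
t=0.200: state=(1.478, -0.716)
t=0.400: state=(1.315, -0.911)
t=0.600: state=(1.114, -1.102)
t=0.800: state=(0.874, -1.302)
t=1.000: state=(0.592, -1.520)
t=1.200: state=(0.264, -1.752)
t=1.400: state=(-0.108, -1.970)
t=1.600: state=(-0.518, -2.108)
t=1.800: state=(-0.939, -2.067)
t=2.000: state=(-1.328, -1.776)
t=2.200: state=(-1.635, -1.274)
t=2.400: state=(-1.833, -0.707)
t=2.600: state=(-1.923, -0.205)
t=2.800: state=(-1.923, 0.181)
t=3.000: state=(-1.857, 0.467)
t=3.200: state=(-1.741, 0.685)
t=3.400: state=(-1.585, 0.867)
t=3.600: state=(-1.395, 1.037)
t=3.800: state=(-1.170, 1.214)
t=4.000: state=(-0.908, 1.410)
t=4.140: state=(-0.700, 1.563)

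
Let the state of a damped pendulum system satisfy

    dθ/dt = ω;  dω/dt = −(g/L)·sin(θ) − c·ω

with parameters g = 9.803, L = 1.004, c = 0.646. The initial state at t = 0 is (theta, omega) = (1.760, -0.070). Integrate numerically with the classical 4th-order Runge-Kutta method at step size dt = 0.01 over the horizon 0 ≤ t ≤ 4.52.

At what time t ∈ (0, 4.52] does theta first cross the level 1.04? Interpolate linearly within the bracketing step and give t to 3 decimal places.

t = 0.396

t=0.000: state=(1.760, -0.070)
step 1 (dt=0.01): k1=(-0.070, -9.544), k2=(-0.118, -9.514), k3=(-0.118, -9.515), k4=(-0.165, -9.485); state += dt/6·(k1+2k2+2k3+k4)
t=0.010: state=(1.759, -0.165)
t=0.020: state=(1.757, -0.260)
t=0.030: state=(1.754, -0.354)
continuing one RK4 step at a time; state shown every 20 steps (Δt=0.2):
t=0.200: state=(1.562, -1.877)
t=0.390: state=(1.060, -3.338)
next step: t=0.400: state=(1.027, -3.400) — theta has crossed 1.04
linear interpolation between t=0.390 (1.06019) and t=0.400 (1.02650) → t≈0.396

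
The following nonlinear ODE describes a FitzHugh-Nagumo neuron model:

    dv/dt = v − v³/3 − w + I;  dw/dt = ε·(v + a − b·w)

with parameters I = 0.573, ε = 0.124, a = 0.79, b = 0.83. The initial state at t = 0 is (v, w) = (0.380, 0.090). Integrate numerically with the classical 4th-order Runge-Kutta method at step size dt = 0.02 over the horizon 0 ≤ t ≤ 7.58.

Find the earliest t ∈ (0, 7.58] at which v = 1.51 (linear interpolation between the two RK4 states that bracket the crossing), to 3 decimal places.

t=0.000: state=(0.380, 0.090)
step 1 (dt=0.02): k1=(0.845, 0.136), k2=(0.851, 0.137), k3=(0.851, 0.137), k4=(0.856, 0.138); state += dt/6·(k1+2k2+2k3+k4)
t=0.020: state=(0.397, 0.093)
t=0.040: state=(0.414, 0.096)
t=0.060: state=(0.432, 0.098)
continuing one RK4 step at a time; state shown every 25 steps (Δt=0.5):
t=0.500: state=(0.865, 0.170)
t=1.000: state=(1.355, 0.277)
t=1.200: state=(1.499, 0.326)
next step: t=1.220: state=(1.512, 0.331) — v has crossed 1.51
linear interpolation between t=1.200 (1.49947) and t=1.220 (1.51172) → t≈1.217

t = 1.217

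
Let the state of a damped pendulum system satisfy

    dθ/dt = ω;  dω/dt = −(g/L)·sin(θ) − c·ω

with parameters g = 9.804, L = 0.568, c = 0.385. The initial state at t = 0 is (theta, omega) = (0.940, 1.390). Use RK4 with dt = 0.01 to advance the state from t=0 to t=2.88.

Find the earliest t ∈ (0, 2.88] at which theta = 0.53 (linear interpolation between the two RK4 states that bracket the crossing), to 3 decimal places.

t = 0.363

t=0.000: state=(0.940, 1.390)
step 1 (dt=0.01): k1=(1.390, -14.474), k2=(1.318, -14.517), k3=(1.317, -14.513), k4=(1.245, -14.551); state += dt/6·(k1+2k2+2k3+k4)
t=0.010: state=(0.953, 1.245)
t=0.020: state=(0.965, 1.099)
t=0.030: state=(0.975, 0.953)
continuing one RK4 step at a time; state shown every 10 steps (Δt=0.1):
t=0.100: state=(1.006, -0.074)
t=0.200: state=(0.927, -1.475)
t=0.300: state=(0.718, -2.668)
t=0.360: state=(0.541, -3.211)
next step: t=0.370: state=(0.508, -3.285) — theta has crossed 0.53
linear interpolation between t=0.360 (0.54061) and t=0.370 (0.50812) → t≈0.363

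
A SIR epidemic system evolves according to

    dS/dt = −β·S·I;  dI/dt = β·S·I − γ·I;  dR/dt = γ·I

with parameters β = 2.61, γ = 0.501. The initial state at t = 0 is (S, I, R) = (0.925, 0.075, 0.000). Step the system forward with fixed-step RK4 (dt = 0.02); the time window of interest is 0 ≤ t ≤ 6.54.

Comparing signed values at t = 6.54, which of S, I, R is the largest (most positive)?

largest component: R

t=0.000: state=(0.925, 0.075, 0.000)
step 1 (dt=0.02): k1=(-0.181, 0.143, 0.038), k2=(-0.184, 0.146, 0.038), k3=(-0.184, 0.146, 0.038), k4=(-0.187, 0.148, 0.039); state += dt/6·(k1+2k2+2k3+k4)
t=0.020: state=(0.921, 0.078, 0.001)
t=0.040: state=(0.918, 0.081, 0.002)
t=0.060: state=(0.914, 0.084, 0.002)
continuing one RK4 step at a time; state shown every 25 steps (Δt=0.5):
t=0.500: state=(0.789, 0.181, 0.031)
t=1.000: state=(0.563, 0.342, 0.095)
t=1.500: state=(0.328, 0.473, 0.199)
t=2.000: state=(0.171, 0.505, 0.324)
t=2.500: state=(0.091, 0.463, 0.446)
t=3.000: state=(0.052, 0.395, 0.554)
t=3.500: state=(0.032, 0.324, 0.644)
t=4.000: state=(0.022, 0.261, 0.717)
t=4.500: state=(0.016, 0.208, 0.775)
t=5.000: state=(0.013, 0.165, 0.822)
t=5.500: state=(0.011, 0.131, 0.859)
t=6.000: state=(0.009, 0.103, 0.888)
t=6.500: state=(0.008, 0.081, 0.911)
t=6.540: state=(0.008, 0.080, 0.913)
compare at T: S=0.008, I=0.080, R=0.913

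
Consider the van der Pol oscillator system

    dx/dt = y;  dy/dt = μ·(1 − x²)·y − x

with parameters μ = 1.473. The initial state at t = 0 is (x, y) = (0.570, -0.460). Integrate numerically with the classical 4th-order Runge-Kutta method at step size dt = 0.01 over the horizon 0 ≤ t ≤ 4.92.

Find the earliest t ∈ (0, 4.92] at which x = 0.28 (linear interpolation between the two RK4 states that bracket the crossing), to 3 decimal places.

t=0.000: state=(0.570, -0.460)
step 1 (dt=0.01): k1=(-0.460, -1.027), k2=(-0.465, -1.032), k3=(-0.465, -1.032), k4=(-0.470, -1.037); state += dt/6·(k1+2k2+2k3+k4)
t=0.010: state=(0.565, -0.470)
t=0.020: state=(0.561, -0.481)
t=0.030: state=(0.556, -0.491)
continuing one RK4 step at a time; state shown every 20 steps (Δt=0.2):
t=0.200: state=(0.456, -0.687)
t=0.400: state=(0.291, -0.971)
t=0.410: state=(0.282, -0.987)
next step: t=0.420: state=(0.272, -1.003) — x has crossed 0.28
linear interpolation between t=0.410 (0.28170) and t=0.420 (0.27176) → t≈0.412

t = 0.412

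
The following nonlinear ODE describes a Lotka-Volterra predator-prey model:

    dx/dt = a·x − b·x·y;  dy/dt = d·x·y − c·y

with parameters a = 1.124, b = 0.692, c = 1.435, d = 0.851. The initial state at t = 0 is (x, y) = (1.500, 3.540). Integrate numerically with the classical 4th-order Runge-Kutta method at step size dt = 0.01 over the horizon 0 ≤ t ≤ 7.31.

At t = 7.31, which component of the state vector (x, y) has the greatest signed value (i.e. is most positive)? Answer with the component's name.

t=0.000: state=(1.500, 3.540)
step 1 (dt=0.01): k1=(-1.989, -0.561), k2=(-1.972, -0.591), k3=(-1.972, -0.590), k4=(-1.956, -0.619); state += dt/6·(k1+2k2+2k3+k4)
t=0.010: state=(1.480, 3.534)
t=0.020: state=(1.461, 3.528)
t=0.030: state=(1.442, 3.521)
continuing one RK4 step at a time; state shown every 25 steps (Δt=0.25):
t=0.250: state=(1.100, 3.250)
t=0.500: state=(0.863, 2.791)
t=0.750: state=(0.736, 2.307)
t=1.000: state=(0.679, 1.872)
t=1.250: state=(0.672, 1.508)
t=1.500: state=(0.704, 1.219)
t=1.750: state=(0.771, 0.996)
t=2.000: state=(0.872, 0.828)
t=2.250: state=(1.013, 0.706)
t=2.500: state=(1.196, 0.623)
t=2.750: state=(1.429, 0.575)
t=3.000: state=(1.716, 0.561)
t=3.250: state=(2.060, 0.585)
t=3.500: state=(2.452, 0.660)
t=3.750: state=(2.863, 0.811)
t=4.000: state=(3.225, 1.085)
t=4.250: state=(3.414, 1.543)
t=4.500: state=(3.277, 2.210)
t=4.750: state=(2.774, 2.955)
t=5.000: state=(2.096, 3.467)
t=5.250: state=(1.504, 3.541)
t=5.500: state=(1.103, 3.253)
t=5.750: state=(0.865, 2.795)
t=6.000: state=(0.736, 2.311)
t=6.250: state=(0.680, 1.875)
t=6.500: state=(0.672, 1.511)
t=6.750: state=(0.704, 1.221)
t=7.000: state=(0.770, 0.997)
t=7.250: state=(0.871, 0.829)
t=7.310: state=(0.901, 0.796)
compare at T: x=0.901, y=0.796

largest component: x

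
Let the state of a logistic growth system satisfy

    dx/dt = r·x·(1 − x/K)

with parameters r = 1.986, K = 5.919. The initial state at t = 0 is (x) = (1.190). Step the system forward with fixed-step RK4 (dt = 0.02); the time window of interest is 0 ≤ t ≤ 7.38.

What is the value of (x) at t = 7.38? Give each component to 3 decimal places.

(x) = (5.919)

t=0.000: state=(1.190)
step 1 (dt=0.02): k1=(1.888), k2=(1.910), k3=(1.911), k4=(1.933); state += dt/6·(k1+2k2+2k3+k4)
t=0.020: state=(1.228)
t=0.040: state=(1.267)
t=0.060: state=(1.307)
continuing one RK4 step at a time; state shown every 25 steps (Δt=0.5):
t=0.500: state=(2.394)
t=1.000: state=(3.830)
t=1.500: state=(4.924)
t=2.000: state=(5.507)
t=2.500: state=(5.759)
t=3.000: state=(5.859)
t=3.500: state=(5.897)
t=4.000: state=(5.911)
t=4.500: state=(5.916)
t=5.000: state=(5.918)
t=5.500: state=(5.919)
t=6.000: state=(5.919)
t=6.500: state=(5.919)
t=7.000: state=(5.919)
t=7.380: state=(5.919)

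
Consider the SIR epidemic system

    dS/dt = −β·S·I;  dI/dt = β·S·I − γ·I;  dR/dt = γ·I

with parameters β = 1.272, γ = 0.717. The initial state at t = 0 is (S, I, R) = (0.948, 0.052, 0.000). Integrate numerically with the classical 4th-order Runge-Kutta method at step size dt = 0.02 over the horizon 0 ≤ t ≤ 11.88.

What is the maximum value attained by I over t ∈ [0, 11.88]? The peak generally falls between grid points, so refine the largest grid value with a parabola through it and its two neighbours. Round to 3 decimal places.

t=0.000: state=(0.948, 0.052, 0.000)
step 1 (dt=0.02): k1=(-0.063, 0.025, 0.037), k2=(-0.063, 0.026, 0.037), k3=(-0.063, 0.026, 0.037), k4=(-0.063, 0.026, 0.038); state += dt/6·(k1+2k2+2k3+k4)
t=0.020: state=(0.947, 0.053, 0.001)
t=0.040: state=(0.945, 0.053, 0.002)
t=0.060: state=(0.944, 0.054, 0.002)
continuing one RK4 step at a time; state shown every 25 steps (Δt=0.5):
t=0.500: state=(0.913, 0.066, 0.021)
t=1.000: state=(0.872, 0.081, 0.047)
t=1.500: state=(0.824, 0.097, 0.079)
t=2.000: state=(0.771, 0.113, 0.117)
t=2.500: state=(0.714, 0.126, 0.160)
t=3.000: state=(0.657, 0.136, 0.207)
t=3.500: state=(0.601, 0.142, 0.257)
t=4.000: state=(0.549, 0.143, 0.308)
t=4.500: state=(0.501, 0.140, 0.359)
t=5.000: state=(0.460, 0.132, 0.408)
t=5.500: state=(0.424, 0.122, 0.454)
t=6.000: state=(0.394, 0.111, 0.495)
t=6.500: state=(0.368, 0.099, 0.533)
t=7.000: state=(0.347, 0.087, 0.566)
t=7.500: state=(0.330, 0.075, 0.595)
t=8.000: state=(0.316, 0.064, 0.620)
t=8.500: state=(0.304, 0.055, 0.641)
t=9.000: state=(0.294, 0.046, 0.660)
t=9.500: state=(0.286, 0.039, 0.675)
t=10.000: state=(0.280, 0.033, 0.688)
t=10.500: state=(0.275, 0.027, 0.698)
t=11.000: state=(0.270, 0.023, 0.707)
t=11.500: state=(0.267, 0.019, 0.714)
t=11.880: state=(0.265, 0.016, 0.719)
largest grid value and its neighbours: I(3.840)=0.14328, I(3.860)=0.14328, I(3.880)=0.14327
parabola through these three points peaks at t≈3.852 with I≈0.14328

max I = 0.143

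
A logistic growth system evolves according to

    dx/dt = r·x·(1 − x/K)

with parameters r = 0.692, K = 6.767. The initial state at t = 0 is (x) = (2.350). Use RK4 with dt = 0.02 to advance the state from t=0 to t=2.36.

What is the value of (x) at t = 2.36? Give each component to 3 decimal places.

(x) = (4.950)

t=0.000: state=(2.350)
step 1 (dt=0.02): k1=(1.061), k2=(1.064), k3=(1.064), k4=(1.066); state += dt/6·(k1+2k2+2k3+k4)
t=0.020: state=(2.371)
t=0.040: state=(2.393)
t=0.060: state=(2.414)
continuing one RK4 step at a time; state shown every 5 steps (Δt=0.1):
t=0.100: state=(2.457)
t=0.200: state=(2.567)
t=0.300: state=(2.678)
t=0.400: state=(2.790)
t=0.500: state=(2.905)
t=0.600: state=(3.020)
t=0.700: state=(3.136)
t=0.800: state=(3.253)
t=0.900: state=(3.370)
t=1.000: state=(3.487)
t=1.100: state=(3.603)
t=1.200: state=(3.720)
t=1.300: state=(3.835)
t=1.400: state=(3.950)
t=1.500: state=(4.063)
t=1.600: state=(4.174)
t=1.700: state=(4.284)
t=1.800: state=(4.392)
t=1.900: state=(4.497)
t=2.000: state=(4.600)
t=2.100: state=(4.701)
t=2.200: state=(4.799)
t=2.300: state=(4.894)
t=2.360: state=(4.950)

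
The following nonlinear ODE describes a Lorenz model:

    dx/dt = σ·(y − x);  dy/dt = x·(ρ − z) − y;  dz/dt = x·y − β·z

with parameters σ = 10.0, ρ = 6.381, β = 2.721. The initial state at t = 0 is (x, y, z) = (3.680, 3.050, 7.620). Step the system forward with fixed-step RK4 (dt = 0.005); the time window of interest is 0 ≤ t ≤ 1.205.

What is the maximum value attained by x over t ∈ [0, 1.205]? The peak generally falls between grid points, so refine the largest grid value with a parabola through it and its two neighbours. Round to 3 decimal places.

t=0.000: state=(3.680, 3.050, 7.620)
step 1 (dt=0.005): k1=(-6.300, -7.610, -9.510), k2=(-6.333, -7.484, -9.563), k3=(-6.329, -7.484, -9.562), k4=(-6.358, -7.358, -9.613); state += dt/6·(k1+2k2+2k3+k4)
t=0.005: state=(3.648, 3.013, 7.572)
t=0.010: state=(3.616, 2.976, 7.524)
t=0.015: state=(3.584, 2.941, 7.475)
continuing one RK4 step at a time; state shown every 10 steps (Δt=0.05):
t=0.050: state=(3.360, 2.730, 7.124)
t=0.100: state=(3.064, 2.521, 6.610)
t=0.150: state=(2.823, 2.401, 6.106)
t=0.200: state=(2.644, 2.353, 5.631)
t=0.250: state=(2.530, 2.360, 5.199)
t=0.300: state=(2.473, 2.413, 4.816)
t=0.350: state=(2.467, 2.504, 4.486)
t=0.400: state=(2.507, 2.629, 4.214)
t=0.450: state=(2.587, 2.784, 4.000)
t=0.500: state=(2.702, 2.965, 3.846)
t=0.550: state=(2.849, 3.171, 3.755)
t=0.600: state=(3.023, 3.395, 3.728)
t=0.650: state=(3.219, 3.631, 3.767)
t=0.700: state=(3.432, 3.870, 3.872)
t=0.750: state=(3.654, 4.101, 4.040)
t=0.800: state=(3.875, 4.310, 4.268)
t=0.850: state=(4.085, 4.484, 4.545)
t=0.900: state=(4.270, 4.607, 4.857)
t=0.950: state=(4.418, 4.671, 5.184)
t=1.000: state=(4.519, 4.669, 5.502)
t=1.050: state=(4.566, 4.603, 5.789)
t=1.100: state=(4.557, 4.483, 6.023)
t=1.150: state=(4.495, 4.324, 6.189)
t=1.200: state=(4.389, 4.143, 6.281)
t=1.205: state=(4.377, 4.125, 6.286)
largest grid value and its neighbours: x(1.060)=4.56858, x(1.065)=4.56902, x(1.070)=4.56889
parabola through these three points peaks at t≈1.066 with x≈4.56904

max x = 4.569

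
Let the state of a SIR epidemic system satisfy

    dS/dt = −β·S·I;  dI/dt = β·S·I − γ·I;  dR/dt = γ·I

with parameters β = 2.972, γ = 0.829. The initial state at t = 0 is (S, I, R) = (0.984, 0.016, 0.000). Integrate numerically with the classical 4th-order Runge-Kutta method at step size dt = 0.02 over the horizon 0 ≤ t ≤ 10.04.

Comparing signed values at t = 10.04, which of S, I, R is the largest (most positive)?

largest component: R

t=0.000: state=(0.984, 0.016, 0.000)
step 1 (dt=0.02): k1=(-0.047, 0.034, 0.013), k2=(-0.048, 0.034, 0.014), k3=(-0.048, 0.034, 0.014), k4=(-0.049, 0.035, 0.014); state += dt/6·(k1+2k2+2k3+k4)
t=0.020: state=(0.983, 0.017, 0.000)
t=0.040: state=(0.982, 0.017, 0.001)
t=0.060: state=(0.981, 0.018, 0.001)
continuing one RK4 step at a time; state shown every 25 steps (Δt=0.5):
t=0.500: state=(0.944, 0.044, 0.012)
t=1.000: state=(0.846, 0.112, 0.042)
t=1.500: state=(0.659, 0.229, 0.112)
t=2.000: state=(0.429, 0.339, 0.231)
t=2.500: state=(0.251, 0.368, 0.381)
t=3.000: state=(0.149, 0.325, 0.526)
t=3.500: state=(0.097, 0.256, 0.647)
t=4.000: state=(0.069, 0.191, 0.739)
t=4.500: state=(0.054, 0.138, 0.807)
t=5.000: state=(0.046, 0.098, 0.856)
t=5.500: state=(0.040, 0.069, 0.890)
t=6.000: state=(0.037, 0.048, 0.914)
t=6.500: state=(0.035, 0.034, 0.931)
t=7.000: state=(0.033, 0.023, 0.943)
t=7.500: state=(0.033, 0.016, 0.951)
t=8.000: state=(0.032, 0.011, 0.957)
t=8.500: state=(0.031, 0.008, 0.961)
t=9.000: state=(0.031, 0.005, 0.963)
t=9.500: state=(0.031, 0.004, 0.965)
t=10.000: state=(0.031, 0.003, 0.967)
t=10.040: state=(0.031, 0.003, 0.967)
compare at T: S=0.031, I=0.003, R=0.967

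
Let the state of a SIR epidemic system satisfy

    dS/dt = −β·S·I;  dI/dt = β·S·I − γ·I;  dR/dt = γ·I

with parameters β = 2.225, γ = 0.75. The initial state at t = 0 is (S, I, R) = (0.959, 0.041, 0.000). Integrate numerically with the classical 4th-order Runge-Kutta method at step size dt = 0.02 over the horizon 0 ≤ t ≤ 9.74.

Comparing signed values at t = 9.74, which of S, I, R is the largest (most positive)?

largest component: R

t=0.000: state=(0.959, 0.041, 0.000)
step 1 (dt=0.02): k1=(-0.087, 0.057, 0.031), k2=(-0.089, 0.057, 0.031), k3=(-0.089, 0.057, 0.031), k4=(-0.090, 0.058, 0.032); state += dt/6·(k1+2k2+2k3+k4)
t=0.020: state=(0.957, 0.042, 0.001)
t=0.040: state=(0.955, 0.043, 0.001)
t=0.060: state=(0.954, 0.045, 0.002)
continuing one RK4 step at a time; state shown every 25 steps (Δt=0.5):
t=0.500: state=(0.899, 0.079, 0.022)
t=1.000: state=(0.797, 0.141, 0.063)
t=1.500: state=(0.653, 0.217, 0.130)
t=2.000: state=(0.493, 0.283, 0.224)
t=2.500: state=(0.353, 0.310, 0.337)
t=3.000: state=(0.251, 0.297, 0.452)
t=3.500: state=(0.184, 0.259, 0.557)
t=4.000: state=(0.141, 0.213, 0.645)
t=4.500: state=(0.114, 0.169, 0.717)
t=5.000: state=(0.097, 0.130, 0.773)
t=5.500: state=(0.085, 0.099, 0.815)
t=6.000: state=(0.078, 0.075, 0.848)
t=6.500: state=(0.072, 0.056, 0.872)
t=7.000: state=(0.068, 0.041, 0.890)
t=7.500: state=(0.066, 0.031, 0.904)
t=8.000: state=(0.064, 0.023, 0.914)
t=8.500: state=(0.062, 0.017, 0.921)
t=9.000: state=(0.061, 0.012, 0.926)
t=9.500: state=(0.061, 0.009, 0.930)
t=9.740: state=(0.060, 0.008, 0.932)
compare at T: S=0.060, I=0.008, R=0.932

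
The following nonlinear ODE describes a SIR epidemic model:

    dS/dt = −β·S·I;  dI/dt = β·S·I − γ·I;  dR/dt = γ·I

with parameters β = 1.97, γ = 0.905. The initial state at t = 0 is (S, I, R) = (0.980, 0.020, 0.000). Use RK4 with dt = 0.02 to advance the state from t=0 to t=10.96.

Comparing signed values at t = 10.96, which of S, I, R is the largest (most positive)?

t=0.000: state=(0.980, 0.020, 0.000)
step 1 (dt=0.02): k1=(-0.039, 0.021, 0.018), k2=(-0.039, 0.021, 0.018), k3=(-0.039, 0.021, 0.018), k4=(-0.039, 0.021, 0.018); state += dt/6·(k1+2k2+2k3+k4)
t=0.020: state=(0.979, 0.020, 0.000)
t=0.040: state=(0.978, 0.021, 0.001)
t=0.060: state=(0.978, 0.021, 0.001)
continuing one RK4 step at a time; state shown every 25 steps (Δt=0.5):
t=0.500: state=(0.955, 0.033, 0.012)
t=1.000: state=(0.916, 0.053, 0.031)
t=1.500: state=(0.858, 0.081, 0.061)
t=2.000: state=(0.780, 0.115, 0.105)
t=2.500: state=(0.684, 0.151, 0.165)
t=3.000: state=(0.581, 0.179, 0.240)
t=3.500: state=(0.483, 0.192, 0.325)
t=4.000: state=(0.400, 0.188, 0.412)
t=4.500: state=(0.335, 0.172, 0.493)
t=5.000: state=(0.286, 0.148, 0.566)
t=5.500: state=(0.250, 0.123, 0.627)
t=6.000: state=(0.224, 0.098, 0.677)
t=6.500: state=(0.206, 0.077, 0.717)
t=7.000: state=(0.192, 0.060, 0.748)
t=7.500: state=(0.183, 0.046, 0.771)
t=8.000: state=(0.176, 0.035, 0.790)
t=8.500: state=(0.171, 0.026, 0.803)
t=9.000: state=(0.167, 0.020, 0.814)
t=9.500: state=(0.164, 0.015, 0.821)
t=10.000: state=(0.162, 0.011, 0.827)
t=10.500: state=(0.160, 0.008, 0.831)
t=10.960: state=(0.159, 0.006, 0.834)
compare at T: S=0.159, I=0.006, R=0.834

largest component: R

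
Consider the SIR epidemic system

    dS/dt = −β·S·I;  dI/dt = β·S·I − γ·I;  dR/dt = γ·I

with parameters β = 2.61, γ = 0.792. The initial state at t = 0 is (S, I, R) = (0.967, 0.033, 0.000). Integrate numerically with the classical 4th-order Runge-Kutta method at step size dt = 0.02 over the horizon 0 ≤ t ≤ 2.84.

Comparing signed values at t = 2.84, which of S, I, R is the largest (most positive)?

largest component: R

t=0.000: state=(0.967, 0.033, 0.000)
step 1 (dt=0.02): k1=(-0.083, 0.057, 0.026), k2=(-0.085, 0.058, 0.027), k3=(-0.085, 0.058, 0.027), k4=(-0.086, 0.059, 0.027); state += dt/6·(k1+2k2+2k3+k4)
t=0.020: state=(0.965, 0.034, 0.001)
t=0.040: state=(0.964, 0.035, 0.001)
t=0.060: state=(0.962, 0.037, 0.002)
continuing one RK4 step at a time; state shown every 5 steps (Δt=0.1):
t=0.100: state=(0.958, 0.039, 0.003)
t=0.200: state=(0.947, 0.046, 0.006)
t=0.300: state=(0.935, 0.055, 0.010)
t=0.400: state=(0.920, 0.065, 0.015)
t=0.500: state=(0.904, 0.076, 0.021)
t=0.600: state=(0.885, 0.088, 0.027)
t=0.700: state=(0.863, 0.102, 0.035)
t=0.800: state=(0.839, 0.118, 0.043)
t=0.900: state=(0.811, 0.135, 0.053)
t=1.000: state=(0.781, 0.154, 0.065)
t=1.100: state=(0.748, 0.174, 0.078)
t=1.200: state=(0.713, 0.194, 0.092)
t=1.300: state=(0.676, 0.215, 0.109)
t=1.400: state=(0.638, 0.236, 0.126)
t=1.500: state=(0.598, 0.256, 0.146)
t=1.600: state=(0.558, 0.275, 0.167)
t=1.700: state=(0.518, 0.293, 0.189)
t=1.800: state=(0.479, 0.308, 0.213)
t=1.900: state=(0.441, 0.321, 0.238)
t=2.000: state=(0.405, 0.331, 0.264)
t=2.100: state=(0.371, 0.338, 0.290)
t=2.200: state=(0.340, 0.343, 0.317)
t=2.300: state=(0.311, 0.345, 0.345)
t=2.400: state=(0.284, 0.344, 0.372)
t=2.500: state=(0.260, 0.341, 0.399)
t=2.600: state=(0.238, 0.336, 0.426)
t=2.700: state=(0.218, 0.330, 0.452)
t=2.800: state=(0.200, 0.322, 0.478)
t=2.840: state=(0.193, 0.318, 0.488)
compare at T: S=0.193, I=0.318, R=0.488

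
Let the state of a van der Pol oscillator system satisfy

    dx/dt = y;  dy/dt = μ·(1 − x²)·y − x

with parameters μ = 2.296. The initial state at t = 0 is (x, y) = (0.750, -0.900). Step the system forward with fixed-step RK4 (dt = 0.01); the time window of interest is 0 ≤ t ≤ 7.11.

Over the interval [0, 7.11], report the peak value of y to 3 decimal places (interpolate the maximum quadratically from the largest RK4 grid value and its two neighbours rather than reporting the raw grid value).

max y = 4.181

t=0.000: state=(0.750, -0.900)
step 1 (dt=0.01): k1=(-0.900, -1.654), k2=(-0.908, -1.672), k3=(-0.908, -1.672), k4=(-0.917, -1.690); state += dt/6·(k1+2k2+2k3+k4)
t=0.010: state=(0.741, -0.917)
t=0.020: state=(0.732, -0.934)
t=0.030: state=(0.722, -0.951)
continuing one RK4 step at a time; state shown every 25 steps (Δt=0.25):
t=0.250: state=(0.461, -1.469)
t=0.500: state=(-0.030, -2.583)
t=0.750: state=(-0.861, -3.897)
t=1.000: state=(-1.700, -2.225)
t=1.250: state=(-1.970, -0.282)
t=1.500: state=(-1.966, 0.188)
t=1.750: state=(-1.905, 0.284)
t=2.000: state=(-1.829, 0.319)
t=2.250: state=(-1.746, 0.347)
t=2.500: state=(-1.655, 0.379)
t=2.750: state=(-1.556, 0.419)
t=3.000: state=(-1.445, 0.475)
t=3.250: state=(-1.317, 0.554)
t=3.500: state=(-1.164, 0.675)
t=3.750: state=(-0.972, 0.880)
t=4.000: state=(-0.710, 1.265)
t=4.250: state=(-0.305, 2.072)
t=4.500: state=(0.391, 3.602)
t=4.750: state=(1.388, 3.668)
t=5.000: state=(1.948, 0.913)
t=5.250: state=(2.020, -0.075)
t=5.500: state=(1.973, -0.253)
t=5.750: state=(1.903, -0.297)
t=6.000: state=(1.826, -0.322)
t=6.250: state=(1.742, -0.349)
t=6.500: state=(1.651, -0.380)
t=6.750: state=(1.551, -0.422)
t=7.000: state=(1.439, -0.478)
t=7.110: state=(1.385, -0.509)
largest grid value and its neighbours: y(4.630)=4.17648, y(4.640)=4.18088, y(4.650)=4.17727
parabola through these three points peaks at t≈4.640 with y≈4.18089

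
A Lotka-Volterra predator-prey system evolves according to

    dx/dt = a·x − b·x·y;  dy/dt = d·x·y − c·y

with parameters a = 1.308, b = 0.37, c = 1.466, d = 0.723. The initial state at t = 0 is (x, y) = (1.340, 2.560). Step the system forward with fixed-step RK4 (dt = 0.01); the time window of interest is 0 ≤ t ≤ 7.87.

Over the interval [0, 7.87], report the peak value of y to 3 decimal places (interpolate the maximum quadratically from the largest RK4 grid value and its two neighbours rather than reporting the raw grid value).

max y = 5.666

t=0.000: state=(1.340, 2.560)
step 1 (dt=0.01): k1=(0.483, -1.273), k2=(0.488, -1.265), k3=(0.487, -1.265), k4=(0.492, -1.258); state += dt/6·(k1+2k2+2k3+k4)
t=0.010: state=(1.345, 2.547)
t=0.020: state=(1.350, 2.535)
t=0.030: state=(1.355, 2.523)
continuing one RK4 step at a time; state shown every 50 steps (Δt=0.5):
t=0.500: state=(1.683, 2.111)
t=1.000: state=(2.217, 2.042)
t=1.500: state=(2.840, 2.450)
t=2.000: state=(3.172, 3.551)
t=2.500: state=(2.738, 5.087)
t=3.000: state=(1.903, 5.645)
t=3.500: state=(1.369, 4.838)
t=4.000: state=(1.200, 3.665)
t=4.500: state=(1.283, 2.741)
t=5.000: state=(1.573, 2.193)
t=5.500: state=(2.060, 2.021)
t=6.000: state=(2.682, 2.285)
t=6.500: state=(3.146, 3.187)
t=7.000: state=(2.927, 4.711)
t=7.500: state=(2.111, 5.657)
t=7.870: state=(1.596, 5.374)
largest grid value and its neighbours: y(2.910)=5.66580, y(2.920)=5.66609, y(2.930)=5.66572
parabola through these three points peaks at t≈2.919 with y≈5.66609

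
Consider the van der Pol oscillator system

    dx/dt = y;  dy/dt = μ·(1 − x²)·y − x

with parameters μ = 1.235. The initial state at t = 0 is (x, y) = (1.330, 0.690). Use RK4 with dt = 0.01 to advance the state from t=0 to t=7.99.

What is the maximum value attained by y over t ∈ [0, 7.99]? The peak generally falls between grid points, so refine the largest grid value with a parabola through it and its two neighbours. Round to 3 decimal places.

max y = 2.925

t=0.000: state=(1.330, 0.690)
step 1 (dt=0.01): k1=(0.690, -1.985), k2=(0.680, -1.987), k3=(0.680, -1.987), k4=(0.670, -1.988); state += dt/6·(k1+2k2+2k3+k4)
t=0.010: state=(1.337, 0.670)
t=0.020: state=(1.343, 0.650)
t=0.030: state=(1.350, 0.630)
continuing one RK4 step at a time; state shown every 50 steps (Δt=0.5):
t=0.500: state=(1.446, -0.155)
t=1.000: state=(1.241, -0.632)
t=1.500: state=(0.813, -1.118)
t=2.000: state=(0.042, -2.083)
t=2.500: state=(-1.245, -2.591)
t=3.000: state=(-1.959, -0.319)
t=3.500: state=(-1.886, 0.412)
t=4.000: state=(-1.624, 0.619)
t=4.500: state=(-1.261, 0.856)
t=5.000: state=(-0.726, 1.356)
t=5.500: state=(0.208, 2.501)
t=6.000: state=(1.565, 2.155)
t=6.500: state=(2.011, -0.007)
t=7.000: state=(1.861, -0.473)
t=7.500: state=(1.579, -0.652)
t=7.990: state=(1.205, -0.901)
largest grid value and its neighbours: y(5.730)=2.92387, y(5.740)=2.92484, y(5.750)=2.92368
parabola through these three points peaks at t≈5.740 with y≈2.92484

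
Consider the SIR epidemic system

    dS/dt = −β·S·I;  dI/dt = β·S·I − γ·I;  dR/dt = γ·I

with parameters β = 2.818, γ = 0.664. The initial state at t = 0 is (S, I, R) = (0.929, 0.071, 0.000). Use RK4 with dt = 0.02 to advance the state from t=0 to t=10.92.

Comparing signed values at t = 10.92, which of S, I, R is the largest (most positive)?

t=0.000: state=(0.929, 0.071, 0.000)
step 1 (dt=0.02): k1=(-0.186, 0.139, 0.047), k2=(-0.189, 0.141, 0.048), k3=(-0.189, 0.141, 0.048), k4=(-0.192, 0.143, 0.049); state += dt/6·(k1+2k2+2k3+k4)
t=0.020: state=(0.925, 0.074, 0.001)
t=0.040: state=(0.921, 0.077, 0.002)
t=0.060: state=(0.917, 0.080, 0.003)
continuing one RK4 step at a time; state shown every 25 steps (Δt=0.5):
t=0.500: state=(0.789, 0.173, 0.039)
t=1.000: state=(0.557, 0.322, 0.120)
t=1.500: state=(0.325, 0.428, 0.248)
t=2.000: state=(0.175, 0.432, 0.393)
t=2.500: state=(0.099, 0.374, 0.527)
t=3.000: state=(0.062, 0.299, 0.639)
t=3.500: state=(0.043, 0.231, 0.727)
t=4.000: state=(0.032, 0.174, 0.794)
t=4.500: state=(0.026, 0.130, 0.844)
t=5.000: state=(0.022, 0.097, 0.881)
t=5.500: state=(0.020, 0.071, 0.909)
t=6.000: state=(0.018, 0.053, 0.929)
t=6.500: state=(0.017, 0.039, 0.944)
t=7.000: state=(0.016, 0.028, 0.956)
t=7.500: state=(0.016, 0.021, 0.964)
t=8.000: state=(0.015, 0.015, 0.970)
t=8.500: state=(0.015, 0.011, 0.974)
t=9.000: state=(0.015, 0.008, 0.977)
t=9.500: state=(0.015, 0.006, 0.979)
t=10.000: state=(0.014, 0.004, 0.981)
t=10.500: state=(0.014, 0.003, 0.982)
t=10.920: state=(0.014, 0.002, 0.983)
compare at T: S=0.014, I=0.002, R=0.983

largest component: R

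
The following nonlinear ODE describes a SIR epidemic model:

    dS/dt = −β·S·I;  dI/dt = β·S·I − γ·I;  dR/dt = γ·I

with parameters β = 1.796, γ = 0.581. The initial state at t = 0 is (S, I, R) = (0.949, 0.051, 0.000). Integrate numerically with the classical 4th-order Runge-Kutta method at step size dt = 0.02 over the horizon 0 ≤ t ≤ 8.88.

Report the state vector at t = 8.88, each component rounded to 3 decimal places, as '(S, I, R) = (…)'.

(S, I, R) = (0.058, 0.037, 0.905)

t=0.000: state=(0.949, 0.051, 0.000)
step 1 (dt=0.02): k1=(-0.087, 0.057, 0.030), k2=(-0.088, 0.058, 0.030), k3=(-0.088, 0.058, 0.030), k4=(-0.089, 0.058, 0.030); state += dt/6·(k1+2k2+2k3+k4)
t=0.020: state=(0.947, 0.052, 0.001)
t=0.040: state=(0.945, 0.053, 0.001)
t=0.060: state=(0.944, 0.055, 0.002)
continuing one RK4 step at a time; state shown every 25 steps (Δt=0.5):
t=0.500: state=(0.893, 0.087, 0.020)
t=1.000: state=(0.807, 0.141, 0.052)
t=1.500: state=(0.691, 0.206, 0.103)
t=2.000: state=(0.557, 0.270, 0.172)
t=2.500: state=(0.428, 0.314, 0.258)
t=3.000: state=(0.320, 0.328, 0.352)
t=3.500: state=(0.239, 0.315, 0.446)
t=4.000: state=(0.183, 0.284, 0.533)
t=4.500: state=(0.144, 0.246, 0.610)
t=5.000: state=(0.117, 0.207, 0.676)
t=5.500: state=(0.099, 0.170, 0.731)
t=6.000: state=(0.086, 0.138, 0.775)
t=6.500: state=(0.077, 0.111, 0.811)
t=7.000: state=(0.071, 0.089, 0.840)
t=7.500: state=(0.066, 0.071, 0.864)
t=8.000: state=(0.062, 0.056, 0.882)
t=8.500: state=(0.059, 0.044, 0.896)
t=8.880: state=(0.058, 0.037, 0.905)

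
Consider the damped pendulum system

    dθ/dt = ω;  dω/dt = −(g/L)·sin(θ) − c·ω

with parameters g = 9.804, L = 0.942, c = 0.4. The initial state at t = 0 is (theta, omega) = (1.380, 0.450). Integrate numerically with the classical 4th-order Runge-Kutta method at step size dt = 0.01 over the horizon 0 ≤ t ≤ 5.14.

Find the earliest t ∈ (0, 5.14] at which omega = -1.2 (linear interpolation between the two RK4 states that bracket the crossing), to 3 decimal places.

t=0.000: state=(1.380, 0.450)
step 1 (dt=0.01): k1=(0.450, -10.399), k2=(0.398, -10.382), k3=(0.398, -10.382), k4=(0.346, -10.365); state += dt/6·(k1+2k2+2k3+k4)
t=0.010: state=(1.384, 0.346)
t=0.020: state=(1.387, 0.243)
t=0.030: state=(1.389, 0.140)
t=0.160: state=(1.322, -1.159)
next step: t=0.170: state=(1.310, -1.255) — omega has crossed -1.2
linear interpolation between t=0.160 (-1.15887) and t=0.170 (-1.25475) → t≈0.164

t = 0.164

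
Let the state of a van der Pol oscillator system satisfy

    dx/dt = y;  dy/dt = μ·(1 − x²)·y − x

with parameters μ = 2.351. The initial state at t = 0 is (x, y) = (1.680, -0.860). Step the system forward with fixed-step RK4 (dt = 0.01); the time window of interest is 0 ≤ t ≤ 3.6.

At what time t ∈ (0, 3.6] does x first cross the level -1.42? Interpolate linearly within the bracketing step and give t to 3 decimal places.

t = 2.018

t=0.000: state=(1.680, -0.860)
step 1 (dt=0.01): k1=(-0.860, 2.005), k2=(-0.850, 1.937), k3=(-0.850, 1.939), k4=(-0.841, 1.874); state += dt/6·(k1+2k2+2k3+k4)
t=0.010: state=(1.671, -0.841)
t=0.020: state=(1.663, -0.822)
t=0.030: state=(1.655, -0.806)
continuing one RK4 step at a time; state shown every 20 steps (Δt=0.2):
t=0.200: state=(1.535, -0.640)
t=0.400: state=(1.413, -0.598)
t=0.600: state=(1.291, -0.631)
t=0.800: state=(1.157, -0.718)
t=1.000: state=(0.999, -0.874)
t=1.200: state=(0.800, -1.142)
t=1.400: state=(0.528, -1.630)
t=1.600: state=(0.120, -2.544)
t=1.800: state=(-0.524, -3.907)
t=2.000: state=(-1.351, -3.844)
t=2.010: state=(-1.389, -3.751)
next step: t=2.020: state=(-1.426, -3.652) — x has crossed -1.42
linear interpolation between t=2.010 (-1.38938) and t=2.020 (-1.42640) → t≈2.018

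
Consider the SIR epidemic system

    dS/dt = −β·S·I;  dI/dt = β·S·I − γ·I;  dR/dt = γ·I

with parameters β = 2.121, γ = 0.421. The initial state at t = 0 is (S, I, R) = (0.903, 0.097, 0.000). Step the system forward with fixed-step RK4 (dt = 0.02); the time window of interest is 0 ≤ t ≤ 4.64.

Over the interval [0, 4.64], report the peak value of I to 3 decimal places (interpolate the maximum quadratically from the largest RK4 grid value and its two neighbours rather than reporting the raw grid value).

max I = 0.501

t=0.000: state=(0.903, 0.097, 0.000)
step 1 (dt=0.02): k1=(-0.186, 0.145, 0.041), k2=(-0.188, 0.147, 0.041), k3=(-0.188, 0.147, 0.041), k4=(-0.191, 0.149, 0.042); state += dt/6·(k1+2k2+2k3+k4)
t=0.020: state=(0.899, 0.100, 0.001)
t=0.040: state=(0.895, 0.103, 0.002)
t=0.060: state=(0.891, 0.106, 0.003)
continuing one RK4 step at a time; state shown every 10 steps (Δt=0.2):
t=0.200: state=(0.861, 0.130, 0.009)
t=0.400: state=(0.808, 0.170, 0.022)
t=0.600: state=(0.745, 0.217, 0.038)
t=0.800: state=(0.672, 0.270, 0.059)
t=1.000: state=(0.592, 0.324, 0.084)
t=1.200: state=(0.510, 0.376, 0.113)
t=1.400: state=(0.431, 0.422, 0.147)
t=1.600: state=(0.357, 0.459, 0.184)
t=1.800: state=(0.292, 0.484, 0.224)
t=2.000: state=(0.237, 0.497, 0.265)
t=2.200: state=(0.192, 0.501, 0.307)
t=2.400: state=(0.155, 0.495, 0.349)
t=2.600: state=(0.126, 0.483, 0.391)
t=2.800: state=(0.103, 0.466, 0.431)
t=3.000: state=(0.085, 0.446, 0.469)
t=3.200: state=(0.071, 0.424, 0.506)
t=3.400: state=(0.059, 0.400, 0.540)
t=3.600: state=(0.050, 0.377, 0.573)
t=3.800: state=(0.043, 0.353, 0.604)
t=4.000: state=(0.037, 0.330, 0.633)
t=4.200: state=(0.033, 0.308, 0.659)
t=4.400: state=(0.029, 0.287, 0.684)
t=4.600: state=(0.026, 0.267, 0.708)
t=4.640: state=(0.025, 0.263, 0.712)
largest grid value and its neighbours: I(2.140)=0.50071, I(2.160)=0.50079, I(2.180)=0.50078
parabola through these three points peaks at t≈2.168 with I≈0.50080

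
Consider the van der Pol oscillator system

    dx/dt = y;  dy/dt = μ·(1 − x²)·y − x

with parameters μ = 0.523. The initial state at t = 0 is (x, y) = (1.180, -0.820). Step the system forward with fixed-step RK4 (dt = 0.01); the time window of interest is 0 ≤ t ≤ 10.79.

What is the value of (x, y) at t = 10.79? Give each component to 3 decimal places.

(x, y) = (0.701, 2.241)

t=0.000: state=(1.180, -0.820)
step 1 (dt=0.01): k1=(-0.820, -1.012), k2=(-0.825, -1.011), k3=(-0.825, -1.011), k4=(-0.830, -1.010); state += dt/6·(k1+2k2+2k3+k4)
t=0.010: state=(1.172, -0.830)
t=0.020: state=(1.163, -0.840)
t=0.030: state=(1.155, -0.850)
continuing one RK4 step at a time; state shown every 50 steps (Δt=0.5):
t=0.500: state=(0.644, -1.327)
t=1.000: state=(-0.150, -1.829)
t=1.500: state=(-1.097, -1.783)
t=2.000: state=(-1.742, -0.696)
t=2.500: state=(-1.818, 0.301)
t=3.000: state=(-1.516, 0.864)
t=3.500: state=(-0.969, 1.332)
t=4.000: state=(-0.166, 1.890)
t=4.500: state=(0.879, 2.145)
t=5.000: state=(1.744, 1.113)
t=5.500: state=(1.965, -0.123)
t=6.000: state=(1.727, -0.759)
t=6.500: state=(1.238, -1.197)
t=7.000: state=(0.515, -1.718)
t=7.500: state=(-0.483, -2.215)
t=8.000: state=(-1.518, -1.655)
t=8.500: state=(-1.983, -0.242)
t=9.000: state=(-1.872, 0.581)
t=9.500: state=(-1.462, 1.039)
t=10.000: state=(-0.830, 1.507)
t=10.500: state=(0.067, 2.080)
t=10.790: state=(0.701, 2.241)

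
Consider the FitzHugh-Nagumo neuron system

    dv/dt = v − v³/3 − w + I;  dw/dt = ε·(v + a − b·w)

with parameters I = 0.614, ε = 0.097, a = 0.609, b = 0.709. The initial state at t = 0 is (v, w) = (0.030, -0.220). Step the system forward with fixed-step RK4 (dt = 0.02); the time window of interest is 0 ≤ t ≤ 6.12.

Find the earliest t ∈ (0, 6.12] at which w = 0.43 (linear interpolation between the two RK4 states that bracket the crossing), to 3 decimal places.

t=0.000: state=(0.030, -0.220)
step 1 (dt=0.02): k1=(0.864, 0.077), k2=(0.872, 0.078), k3=(0.872, 0.078), k4=(0.880, 0.079); state += dt/6·(k1+2k2+2k3+k4)
t=0.020: state=(0.047, -0.218)
t=0.040: state=(0.065, -0.217)
t=0.060: state=(0.083, -0.215)
continuing one RK4 step at a time; state shown every 10 steps (Δt=0.2):
t=0.200: state=(0.219, -0.203)
t=0.400: state=(0.444, -0.182)
t=0.600: state=(0.702, -0.157)
t=0.800: state=(0.980, -0.127)
t=1.000: state=(1.254, -0.092)
t=1.200: state=(1.491, -0.052)
t=1.400: state=(1.671, -0.009)
t=1.600: state=(1.789, 0.036)
t=1.800: state=(1.859, 0.083)
t=2.000: state=(1.894, 0.129)
t=2.200: state=(1.908, 0.176)
t=2.400: state=(1.909, 0.222)
t=2.600: state=(1.902, 0.267)
t=2.800: state=(1.891, 0.312)
t=3.000: state=(1.878, 0.356)
t=3.200: state=(1.863, 0.399)
t=3.340: state=(1.852, 0.428)
next step: t=3.360: state=(1.850, 0.432) — w has crossed 0.43
linear interpolation between t=3.340 (0.42831) and t=3.360 (0.43249) → t≈3.348

t = 3.348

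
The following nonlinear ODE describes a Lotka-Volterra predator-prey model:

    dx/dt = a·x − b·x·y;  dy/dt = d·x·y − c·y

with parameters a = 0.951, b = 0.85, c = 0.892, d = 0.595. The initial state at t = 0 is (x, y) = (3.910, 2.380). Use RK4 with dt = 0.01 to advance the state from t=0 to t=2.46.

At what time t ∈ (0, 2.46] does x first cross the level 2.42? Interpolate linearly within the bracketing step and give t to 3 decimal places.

t = 0.322

t=0.000: state=(3.910, 2.380)
step 1 (dt=0.01): k1=(-4.192, 3.414), k2=(-4.225, 3.409), k3=(-4.225, 3.408), k4=(-4.258, 3.402); state += dt/6·(k1+2k2+2k3+k4)
t=0.010: state=(3.868, 2.414)
t=0.020: state=(3.825, 2.448)
t=0.030: state=(3.781, 2.482)
continuing one RK4 step at a time; state shown every 10 steps (Δt=0.1):
t=0.100: state=(3.463, 2.711)
t=0.200: state=(2.986, 3.005)
t=0.300: state=(2.517, 3.237)
t=0.320: state=(2.428, 3.274)
next step: t=0.330: state=(2.383, 3.292) — x has crossed 2.42
linear interpolation between t=0.320 (2.42756) and t=0.330 (2.38331) → t≈0.322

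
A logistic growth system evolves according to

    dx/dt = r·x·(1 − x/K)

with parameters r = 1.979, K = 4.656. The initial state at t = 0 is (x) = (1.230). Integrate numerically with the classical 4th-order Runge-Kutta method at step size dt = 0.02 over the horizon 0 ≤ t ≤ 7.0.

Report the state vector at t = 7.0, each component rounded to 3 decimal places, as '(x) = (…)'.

t=0.000: state=(1.230)
step 1 (dt=0.02): k1=(1.791), k2=(1.808), k3=(1.808), k4=(1.824); state += dt/6·(k1+2k2+2k3+k4)
t=0.020: state=(1.266)
t=0.040: state=(1.303)
t=0.060: state=(1.340)
continuing one RK4 step at a time; state shown every 25 steps (Δt=0.5):
t=0.500: state=(2.287)
t=1.000: state=(3.362)
t=1.500: state=(4.073)
t=2.000: state=(4.421)
t=2.500: state=(4.566)
t=3.000: state=(4.622)
t=3.500: state=(4.643)
t=4.000: state=(4.651)
t=4.500: state=(4.654)
t=5.000: state=(4.655)
t=5.500: state=(4.656)
t=6.000: state=(4.656)
t=6.500: state=(4.656)
t=7.000: state=(4.656)

(x) = (4.656)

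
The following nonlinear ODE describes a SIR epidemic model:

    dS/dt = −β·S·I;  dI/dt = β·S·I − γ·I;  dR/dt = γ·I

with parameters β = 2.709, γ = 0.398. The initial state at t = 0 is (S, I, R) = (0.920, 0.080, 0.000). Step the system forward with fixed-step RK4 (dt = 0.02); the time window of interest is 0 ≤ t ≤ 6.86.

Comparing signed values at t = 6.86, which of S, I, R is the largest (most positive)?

largest component: R

t=0.000: state=(0.920, 0.080, 0.000)
step 1 (dt=0.02): k1=(-0.199, 0.168, 0.032), k2=(-0.203, 0.171, 0.033), k3=(-0.203, 0.171, 0.033), k4=(-0.207, 0.174, 0.033); state += dt/6·(k1+2k2+2k3+k4)
t=0.020: state=(0.916, 0.083, 0.001)
t=0.040: state=(0.912, 0.087, 0.001)
t=0.060: state=(0.907, 0.091, 0.002)
continuing one RK4 step at a time; state shown every 25 steps (Δt=0.5):
t=0.500: state=(0.765, 0.208, 0.027)
t=1.000: state=(0.506, 0.406, 0.088)
t=1.500: state=(0.261, 0.554, 0.185)
t=2.000: state=(0.119, 0.581, 0.300)
t=2.500: state=(0.056, 0.533, 0.411)
t=3.000: state=(0.029, 0.461, 0.510)
t=3.500: state=(0.016, 0.389, 0.595)
t=4.000: state=(0.010, 0.324, 0.666)
t=4.500: state=(0.007, 0.269, 0.725)
t=5.000: state=(0.005, 0.222, 0.773)
t=5.500: state=(0.004, 0.183, 0.813)
t=6.000: state=(0.003, 0.151, 0.847)
t=6.500: state=(0.002, 0.124, 0.874)
t=6.860: state=(0.002, 0.108, 0.890)
compare at T: S=0.002, I=0.108, R=0.890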